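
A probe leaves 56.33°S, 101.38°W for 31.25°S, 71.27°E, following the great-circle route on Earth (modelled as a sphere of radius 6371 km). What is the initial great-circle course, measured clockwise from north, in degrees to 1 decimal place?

173.7°

With φ₁ = -0.9831, φ₂ = -0.5454, Δλ = 3.0133 rad, the forward-azimuth formula gives
θ = atan2( sin Δλ cos φ₂ , cos φ₁ sin φ₂ − sin φ₁ cos φ₂ cos Δλ ) = atan2(0.1094, -0.9933) = 173.72°.
So the initial bearing is 173.7°.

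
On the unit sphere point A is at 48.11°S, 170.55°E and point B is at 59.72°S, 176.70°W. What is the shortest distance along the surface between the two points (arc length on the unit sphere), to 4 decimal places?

0.2404

In radians: φ₁ = -0.8397, φ₂ = -1.0423, Δλ = 12.750° = 0.2225 rad.
cos c = sin φ₁ sin φ₂ + cos φ₁ cos φ₂ cos Δλ = (-0.7444)(-0.8636) + (0.6677)(0.5042)(0.9753) = 0.97124,
so c = arccos(0.97124) = 0.24042 rad.
On the unit sphere the arc length equals the central angle: 0.2404.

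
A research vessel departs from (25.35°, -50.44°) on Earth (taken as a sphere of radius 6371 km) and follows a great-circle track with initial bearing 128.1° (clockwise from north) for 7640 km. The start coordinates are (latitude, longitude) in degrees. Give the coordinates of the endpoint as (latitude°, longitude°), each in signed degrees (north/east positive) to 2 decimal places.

-21.35°, 1.49°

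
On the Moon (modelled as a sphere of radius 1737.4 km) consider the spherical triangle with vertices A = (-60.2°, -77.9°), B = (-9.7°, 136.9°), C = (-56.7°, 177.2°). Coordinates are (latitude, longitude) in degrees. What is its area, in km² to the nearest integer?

Side lengths (central angles): a = 0.9842, b = 0.8564, c = 1.8297 rad; semiperimeter s = 1.8352.
By l'Huilier's theorem, tan(E/4) = √[tan(s/2) tan((s−a)/2) tan((s−b)/2) tan((s−c)/2)], giving spherical excess E = 0.1171 rad.
Area = E·R² = 0.1171 × (1737.4)² ≈ 353590 km².

353590 km²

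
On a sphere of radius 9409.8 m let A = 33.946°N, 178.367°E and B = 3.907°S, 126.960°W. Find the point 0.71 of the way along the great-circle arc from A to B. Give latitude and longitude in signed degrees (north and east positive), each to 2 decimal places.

8.26°, -140.96°

The central angle between A and B is δ = 1.1146 rad.
With f = 0.71, the slerp weights are sin((1−f)δ)/sin δ = 0.3538 and sin(fδ)/sin δ = 0.7923.
Weighted sum of the unit vectors: (0.3538)·(-0.8292,0.0236,0.5584) + (0.7923)·(-0.5999,-0.7972,-0.0681) = (-0.7687, -0.6233, 0.1436).
Converting back: φ = atan2(z, √(x²+y²)) = 8.26°, λ = atan2(y, x) = -140.96°.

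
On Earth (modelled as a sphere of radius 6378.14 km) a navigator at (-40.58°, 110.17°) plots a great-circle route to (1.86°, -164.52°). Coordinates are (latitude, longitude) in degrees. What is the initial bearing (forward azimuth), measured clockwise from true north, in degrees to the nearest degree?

86°

With φ₁ = -0.7083, φ₂ = 0.0325, Δλ = 1.4889 rad, the forward-azimuth formula gives
θ = atan2( sin Δλ cos φ₂ , cos φ₁ sin φ₂ − sin φ₁ cos φ₂ cos Δλ ) = atan2(0.9961, 0.0778) = 85.53°.
So the initial bearing is 86°.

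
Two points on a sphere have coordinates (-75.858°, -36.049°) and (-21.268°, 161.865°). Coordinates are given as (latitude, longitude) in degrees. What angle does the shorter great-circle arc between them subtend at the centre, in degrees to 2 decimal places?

In radians: φ₁ = -1.3240, φ₂ = -0.3712, Δλ = -162.086° = -2.8289 rad.
Haversine: a = sin²(Δφ/2) + cos φ₁ cos φ₂ sin²(Δλ/2) = 0.2103 + (0.2443)(0.9319)(0.9758) = 0.43245.
Central angle c = 2·arcsin(√a) = 1.43529 rad.
So the angular separation is 82.24°.

82.24°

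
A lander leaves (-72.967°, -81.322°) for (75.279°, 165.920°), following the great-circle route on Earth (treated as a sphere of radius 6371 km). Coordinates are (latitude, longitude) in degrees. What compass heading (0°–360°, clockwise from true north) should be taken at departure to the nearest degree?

Δλ = -112.758° = -1.9680 rad.
y = sin Δλ · cos φ₂ = (-0.9221)(0.2541) = -0.2343
x = cos φ₁ sin φ₂ − sin φ₁ cos φ₂ cos Δλ = (0.2929)(0.9672) − (-0.9561)(0.2541)(-0.3868) = 0.1893
θ = atan2(y, x) = -51.06°; adding 360° gives 309°.

309°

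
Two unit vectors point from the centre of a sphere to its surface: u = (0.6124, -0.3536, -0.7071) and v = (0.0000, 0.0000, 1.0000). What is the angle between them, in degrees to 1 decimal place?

u·v = -0.7071; |u| = 1.0000, |v| = 1.0000.
cos θ = (u·v)/(|u||v|) = -0.7071, so θ = 135.0°.

135.0°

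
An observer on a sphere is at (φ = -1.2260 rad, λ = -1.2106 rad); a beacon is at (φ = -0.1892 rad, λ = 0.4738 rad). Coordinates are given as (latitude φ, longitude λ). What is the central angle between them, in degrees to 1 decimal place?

In radians: φ₁ = -1.2260, φ₂ = -0.1892, Δλ = 96.509° = 1.6844 rad.
Haversine: a = sin²(Δφ/2) + cos φ₁ cos φ₂ sin²(Δλ/2) = 0.2455 + (0.3380)(0.9822)(0.5567) = 0.43031.
Central angle c = 2·arcsin(√a) = 1.43097 rad.
So the angular separation is 82.0°.

82.0°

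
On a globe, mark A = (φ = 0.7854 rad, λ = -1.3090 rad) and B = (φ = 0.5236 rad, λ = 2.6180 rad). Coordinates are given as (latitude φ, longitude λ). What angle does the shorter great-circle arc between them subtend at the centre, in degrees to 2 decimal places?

94.56°

In radians: φ₁ = 0.7854, φ₂ = 0.5236, Δλ = -134.999° = -2.3562 rad.
cos c = sin φ₁ sin φ₂ + cos φ₁ cos φ₂ cos Δλ = (0.7071)(0.5000) + (0.7071)(0.8660)(-0.7071) = -0.07945,
so c = arccos(-0.07945) = 1.65033 rad.
So the angular separation is 94.56°.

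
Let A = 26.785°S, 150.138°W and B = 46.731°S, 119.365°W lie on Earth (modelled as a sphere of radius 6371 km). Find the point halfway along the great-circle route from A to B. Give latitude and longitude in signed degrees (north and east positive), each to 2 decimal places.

-37.75°, -136.82°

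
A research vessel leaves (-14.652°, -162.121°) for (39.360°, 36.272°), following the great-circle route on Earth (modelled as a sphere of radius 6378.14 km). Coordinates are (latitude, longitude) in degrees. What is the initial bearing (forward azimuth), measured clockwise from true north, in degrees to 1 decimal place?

330.3°

With φ₁ = -0.2557, φ₂ = 0.6870, Δλ = -2.8206 rad, the forward-azimuth formula gives
θ = atan2( sin Δλ cos φ₂ , cos φ₁ sin φ₂ − sin φ₁ cos φ₂ cos Δλ ) = atan2(-0.2440, 0.4280) = -29.68°.
Adding 360° brings this into [0°, 360°): 330.3°.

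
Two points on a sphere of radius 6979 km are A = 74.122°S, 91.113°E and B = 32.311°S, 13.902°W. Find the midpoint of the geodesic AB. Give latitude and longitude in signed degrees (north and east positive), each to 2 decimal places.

The central angle between A and B is δ = 1.0993 rad.
With f = 0.5, the slerp weights are sin((1−f)δ)/sin δ = 0.5864 and sin(fδ)/sin δ = 0.5864.
Weighted sum of the unit vectors: (0.5864)·(-0.0053,0.2735,-0.9618) + (0.5864)·(0.8204,-0.2031,-0.5345) = (0.4779, 0.0413, -0.8774).
Converting back: φ = atan2(z, √(x²+y²)) = -61.33°, λ = atan2(y, x) = 4.94°.

-61.33°, 4.94°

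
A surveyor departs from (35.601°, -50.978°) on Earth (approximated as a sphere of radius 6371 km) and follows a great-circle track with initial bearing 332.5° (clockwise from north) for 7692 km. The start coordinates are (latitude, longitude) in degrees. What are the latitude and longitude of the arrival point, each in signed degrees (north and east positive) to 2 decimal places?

61.77°, -165.14°

Angular distance δ = d/R = 7692/6371 = 1.20735 rad; initial bearing θ = 5.8032 rad.
sin φ₂ = sin φ₁ cos δ + cos φ₁ sin δ cos θ = (0.5821)(0.3555) + (0.8131)(0.9347)(0.8870) = 0.8811, so φ₂ = 61.77°.
Δλ = atan2(sin θ sin δ cos φ₁, cos δ − sin φ₁ sin φ₂) = atan2(-0.3509, -0.1574) = -114.157°.
λ₂ = -50.978° − 114.157° = -165.14°.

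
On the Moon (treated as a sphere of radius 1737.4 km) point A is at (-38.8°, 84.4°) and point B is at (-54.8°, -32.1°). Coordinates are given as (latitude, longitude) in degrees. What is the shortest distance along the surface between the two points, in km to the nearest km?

2179 km

With latitudes φ₁ = -38.800°, φ₂ = -54.800° and longitude difference Δλ = -116.500°:
cos c = sin φ₁ sin φ₂ + cos φ₁ cos φ₂ cos Δλ = (-0.6266)(-0.8171) + (0.7793)(0.5764)(-0.4462) = 0.31158,
so c = arccos(0.31158) = 1.25394 rad.
Distance = R·c = 1737.4 × 1.2539 ≈ 2179 km.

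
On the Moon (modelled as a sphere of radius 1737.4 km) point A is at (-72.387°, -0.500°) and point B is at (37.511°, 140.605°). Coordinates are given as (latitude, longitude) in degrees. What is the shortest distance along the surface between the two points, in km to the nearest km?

With latitudes φ₁ = -72.387°, φ₂ = 37.511° and longitude difference Δλ = 141.105°:
cos c = sin φ₁ sin φ₂ + cos φ₁ cos φ₂ cos Δλ = (-0.9531)(0.6089) + (0.3026)(0.7932)(-0.7783) = -0.76718,
so c = arccos(-0.76718) = 2.44523 rad.
Distance = R·c = 1737.4 × 2.4452 ≈ 4248 km.

4248 km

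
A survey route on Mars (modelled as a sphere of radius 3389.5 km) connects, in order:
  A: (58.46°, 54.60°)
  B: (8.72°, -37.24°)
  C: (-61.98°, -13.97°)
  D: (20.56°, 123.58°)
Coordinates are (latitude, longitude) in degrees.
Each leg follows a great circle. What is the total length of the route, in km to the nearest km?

Leg A→B: central angle 1.4579 rad, distance 4941.7 km.
Leg B→C: central angle 1.2737 rad, distance 4317.2 km.
Leg C→D: central angle 2.2583 rad, distance 7654.4 km.
Total: 4941.7 + 4317.2 + 7654.4 ≈ 16913 km.

16913 km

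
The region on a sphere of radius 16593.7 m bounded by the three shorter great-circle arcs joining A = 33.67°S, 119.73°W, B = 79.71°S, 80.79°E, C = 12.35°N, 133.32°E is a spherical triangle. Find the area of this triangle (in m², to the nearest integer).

403996018 m²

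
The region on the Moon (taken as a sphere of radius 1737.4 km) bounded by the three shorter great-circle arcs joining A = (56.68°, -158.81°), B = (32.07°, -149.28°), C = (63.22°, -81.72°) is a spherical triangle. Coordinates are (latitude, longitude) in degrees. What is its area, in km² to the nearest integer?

427214 km²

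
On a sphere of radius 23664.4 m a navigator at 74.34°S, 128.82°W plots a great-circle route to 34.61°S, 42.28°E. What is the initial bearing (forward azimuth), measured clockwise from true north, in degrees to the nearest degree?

Δλ = 171.100° = 2.9863 rad.
y = sin Δλ · cos φ₂ = (0.1547)(0.8230) = 0.1273
x = cos φ₁ sin φ₂ − sin φ₁ cos φ₂ cos Δλ = (0.2699)(-0.5680) − (-0.9629)(0.8230)(-0.9880) = -0.9363
θ = atan2(y, x) = 172.26°, so the bearing is 172°.

172°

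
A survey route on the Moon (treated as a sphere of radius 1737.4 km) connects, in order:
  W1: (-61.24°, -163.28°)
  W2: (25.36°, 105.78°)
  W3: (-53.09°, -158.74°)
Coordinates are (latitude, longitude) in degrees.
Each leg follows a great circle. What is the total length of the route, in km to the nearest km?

Leg W1→W2: central angle 1.9634 rad, distance 3411.2 km.
Leg W2→W3: central angle 1.9761 rad, distance 3433.3 km.
Total: 3411.2 + 3433.3 ≈ 6844 km.

6844 km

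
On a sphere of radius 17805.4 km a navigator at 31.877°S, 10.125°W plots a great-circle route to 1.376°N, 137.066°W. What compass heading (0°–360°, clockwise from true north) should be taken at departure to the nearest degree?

Δλ = -126.941° = -2.2155 rad.
y = sin Δλ · cos φ₂ = (-0.7993)(0.9997) = -0.7990
x = cos φ₁ sin φ₂ − sin φ₁ cos φ₂ cos Δλ = (0.8492)(0.0240) − (-0.5281)(0.9997)(-0.6010) = -0.2969
θ = atan2(y, x) = -110.38°; adding 360° gives 250°.

250°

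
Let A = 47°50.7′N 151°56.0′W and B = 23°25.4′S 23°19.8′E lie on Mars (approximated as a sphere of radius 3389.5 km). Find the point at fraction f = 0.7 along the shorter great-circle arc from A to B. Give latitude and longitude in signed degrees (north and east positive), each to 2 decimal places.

Central angle δ = 2.7103 rad. Interpolating on the sphere with fraction f = 0.7:
P = [sin((1−f)δ)·A + sin(fδ)·B] / sin δ = 1.7376·A + 2.2658·B in Cartesian coordinates,
giving P = (0.8800, 0.2747, 0.3875), i.e. latitude 22.80°, longitude 17.33°.

22.80°, 17.33°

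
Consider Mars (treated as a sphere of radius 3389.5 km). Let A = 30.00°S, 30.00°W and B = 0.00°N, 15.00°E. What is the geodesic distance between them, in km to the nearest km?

3090 km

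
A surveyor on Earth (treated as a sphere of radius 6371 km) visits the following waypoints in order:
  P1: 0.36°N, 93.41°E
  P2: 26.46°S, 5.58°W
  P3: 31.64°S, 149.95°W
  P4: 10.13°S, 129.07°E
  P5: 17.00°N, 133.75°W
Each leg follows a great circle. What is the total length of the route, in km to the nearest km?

Leg P1→P2: central angle 1.7140 rad, distance 10919.7 km.
Leg P2→P3: central angle 1.9668 rad, distance 12530.6 km.
Leg P3→P4: central angle 1.3452 rad, distance 8570.5 km.
Leg P4→P5: central angle 1.7407 rad, distance 11090.0 km.
Total: 10919.7 + 12530.6 + 8570.5 + 11090.0 ≈ 43111 km.

43111 km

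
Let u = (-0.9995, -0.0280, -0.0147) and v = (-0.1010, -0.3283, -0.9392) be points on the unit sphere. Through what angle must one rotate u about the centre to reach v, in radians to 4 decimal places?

u·v = 0.1239; |u| = 1.0000, |v| = 1.0000.
cos θ = (u·v)/(|u||v|) = 0.1239, so θ = 1.4465 rad.

1.4465 rad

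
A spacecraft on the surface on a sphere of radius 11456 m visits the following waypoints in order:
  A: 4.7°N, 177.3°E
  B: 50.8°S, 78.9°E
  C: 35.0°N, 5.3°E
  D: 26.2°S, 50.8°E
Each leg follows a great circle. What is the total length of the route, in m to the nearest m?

56208 m

Leg A→B: central angle 1.7269 rad, distance 19783.9 m.
Leg B→C: central angle 1.8737 rad, distance 21465.4 m.
Leg C→D: central angle 1.3058 rad, distance 14959.0 m.
Total: 19783.9 + 21465.4 + 14959.0 ≈ 56208 m.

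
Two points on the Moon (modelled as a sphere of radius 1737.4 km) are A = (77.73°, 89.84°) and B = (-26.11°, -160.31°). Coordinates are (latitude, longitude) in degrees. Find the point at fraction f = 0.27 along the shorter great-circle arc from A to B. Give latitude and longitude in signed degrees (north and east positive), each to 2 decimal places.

The central angle between A and B is δ = 2.0884 rad.
With f = 0.27, the slerp weights are sin((1−f)δ)/sin δ = 1.1495 and sin(fδ)/sin δ = 0.6151.
Weighted sum of the unit vectors: (1.1495)·(0.0006,0.2125,0.9772) + (0.6151)·(-0.8454,-0.3025,-0.4401) = (-0.5193, 0.0582, 0.8526).
Converting back: φ = atan2(z, √(x²+y²)) = 58.50°, λ = atan2(y, x) = 173.60°.

58.50°, 173.60°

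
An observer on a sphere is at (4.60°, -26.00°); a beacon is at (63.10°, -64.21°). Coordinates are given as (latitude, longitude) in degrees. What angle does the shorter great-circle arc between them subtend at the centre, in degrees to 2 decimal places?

64.79°

With latitudes φ₁ = 4.600°, φ₂ = 63.100° and longitude difference Δλ = -38.210°:
Haversine: a = sin²(Δφ/2) + cos φ₁ cos φ₂ sin²(Δλ/2) = 0.2388 + (0.9968)(0.4524)(0.1071) = 0.28706.
Central angle c = 2·arcsin(√a) = 1.13087 rad.
So the angular separation is 64.79°.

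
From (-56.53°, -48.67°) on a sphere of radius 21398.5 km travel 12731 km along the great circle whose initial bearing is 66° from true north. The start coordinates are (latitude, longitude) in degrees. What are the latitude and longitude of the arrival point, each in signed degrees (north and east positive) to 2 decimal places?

Angular distance δ = d/R = 12731/21398.5 = 0.59495 rad; initial bearing θ = 1.1519 rad.
sin φ₂ = sin φ₁ cos δ + cos φ₁ sin δ cos θ = (-0.8342)(0.8282) + (0.5515)(0.5605)(0.4067) = -0.5651, so φ₂ = -34.41°.
Δλ = atan2(sin θ sin δ cos φ₁, cos δ − sin φ₁ sin φ₂) = atan2(0.2824, 0.3568) = 38.361°.
λ₂ = -48.670° + 38.361° = -10.31°.

-34.41°, -10.31°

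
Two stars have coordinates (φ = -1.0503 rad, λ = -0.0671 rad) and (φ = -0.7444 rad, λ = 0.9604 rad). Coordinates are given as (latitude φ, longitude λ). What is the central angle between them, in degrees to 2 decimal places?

Let φ₁ = -1.0503 rad, φ₂ = -0.7444 rad, and Δλ = 1.0275 rad.
Haversine: a = sin²(Δφ/2) + cos φ₁ cos φ₂ sin²(Δλ/2) = 0.0232 + (0.4973)(0.7355)(0.2415) = 0.11155.
Central angle c = 2·arcsin(√a) = 0.68108 rad.
So the angular separation is 39.02°.

39.02°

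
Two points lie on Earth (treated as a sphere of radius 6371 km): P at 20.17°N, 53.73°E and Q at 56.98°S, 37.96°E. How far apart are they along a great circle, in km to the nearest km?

In radians: φ₁ = 0.3520, φ₂ = -0.9945, Δλ = -15.770° = -0.2752 rad.
cos c = sin φ₁ sin φ₂ + cos φ₁ cos φ₂ cos Δλ = (0.3448)(-0.8385) + (0.9387)(0.5449)(0.9624) = 0.20315,
so c = arccos(0.20315) = 1.36623 rad.
Distance = R·c = 6371 × 1.3662 ≈ 8704 km.

8704 km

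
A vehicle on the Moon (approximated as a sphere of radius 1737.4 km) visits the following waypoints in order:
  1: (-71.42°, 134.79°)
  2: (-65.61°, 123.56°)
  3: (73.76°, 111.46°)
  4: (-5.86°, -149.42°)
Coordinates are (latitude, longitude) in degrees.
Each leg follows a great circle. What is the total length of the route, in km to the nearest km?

7425 km

Leg 1→2: central angle 0.1238 rad, distance 215.1 km.
Leg 2→3: central angle 2.4364 rad, distance 4233.0 km.
Leg 3→4: central angle 1.7134 rad, distance 2976.9 km.
Total: 215.1 + 4233.0 + 2976.9 ≈ 7425 km.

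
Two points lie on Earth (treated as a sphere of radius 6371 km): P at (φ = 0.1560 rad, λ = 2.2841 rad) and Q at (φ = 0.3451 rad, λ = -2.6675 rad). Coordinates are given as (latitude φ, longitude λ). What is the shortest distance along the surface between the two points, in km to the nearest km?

In radians: φ₁ = 0.1560, φ₂ = 0.3451, Δλ = 76.294° = 1.3316 rad.
Haversine: a = sin²(Δφ/2) + cos φ₁ cos φ₂ sin²(Δλ/2) = 0.0089 + (0.9879)(0.9410)(0.3815) = 0.36359.
Central angle c = 2·arcsin(√a) = 1.29447 rad.
Distance = R·c = 6371 × 1.2945 ≈ 8247 km.

8247 km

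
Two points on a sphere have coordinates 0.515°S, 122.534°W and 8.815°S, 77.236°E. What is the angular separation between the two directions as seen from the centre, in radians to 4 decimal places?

2.7612 rad

With latitudes φ₁ = -0.515°, φ₂ = -8.815° and longitude difference Δλ = -160.230°:
Haversine: a = sin²(Δφ/2) + cos φ₁ cos φ₂ sin²(Δλ/2) = 0.0052 + (1.0000)(0.9882)(0.9705) = 0.96426.
Central angle c = 2·arcsin(√a) = 2.76122 rad.
So the angular separation is 2.7612 rad.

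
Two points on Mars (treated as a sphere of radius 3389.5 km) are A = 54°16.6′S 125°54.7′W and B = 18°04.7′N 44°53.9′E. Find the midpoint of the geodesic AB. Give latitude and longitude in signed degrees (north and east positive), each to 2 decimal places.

Central angle δ = 2.4978 rad. Interpolating on the sphere with fraction f = 0.5:
P = [sin((1−f)δ)·A + sin(fδ)·B] / sin δ = 1.5806·A + 1.5806·B in Cartesian coordinates,
giving P = (0.5231, 0.3131, -0.7927), i.e. latitude -52.44°, longitude 30.91°.

-52.44°, 30.91°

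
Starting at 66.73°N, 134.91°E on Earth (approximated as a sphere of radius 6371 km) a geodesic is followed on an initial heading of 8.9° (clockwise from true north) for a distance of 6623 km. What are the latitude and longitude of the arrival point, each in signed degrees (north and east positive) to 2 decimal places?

Angular distance δ = d/R = 6623/6371 = 1.03955 rad; initial bearing θ = 0.1553 rad.
sin φ₂ = sin φ₁ cos δ + cos φ₁ sin δ cos θ = (0.9187)(0.5066) + (0.3951)(0.8622)(0.9880) = 0.8019, so φ₂ = 53.31°.
Δλ = atan2(sin θ sin δ cos φ₁, cos δ − sin φ₁ sin φ₂) = atan2(0.0527, -0.2301) = 167.099°.
λ₂ = 134.910° + 167.099° = 302.01° → -57.99° after wrapping to (−180°, 180°].

53.31°, -57.99°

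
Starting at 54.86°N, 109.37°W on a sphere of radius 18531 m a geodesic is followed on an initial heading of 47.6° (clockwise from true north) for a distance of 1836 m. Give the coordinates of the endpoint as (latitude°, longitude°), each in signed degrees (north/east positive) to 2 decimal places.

Angular distance δ = d/R = 1836/18531 = 0.09908 rad; initial bearing θ = 0.8308 rad.
sin φ₂ = sin φ₁ cos δ + cos φ₁ sin δ cos θ = (0.8177)(0.9951) + (0.5756)(0.0989)(0.6743) = 0.8521, so φ₂ = 58.44°.
Δλ = atan2(sin θ sin δ cos φ₁, cos δ − sin φ₁ sin φ₂) = atan2(0.0420, 0.2983) = 8.023°.
λ₂ = -109.370° + 8.023° = -101.35°.

58.44°, -101.35°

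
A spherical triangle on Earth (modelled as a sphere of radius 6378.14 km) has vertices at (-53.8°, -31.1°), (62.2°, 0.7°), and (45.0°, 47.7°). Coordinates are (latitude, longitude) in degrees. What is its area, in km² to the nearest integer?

Side lengths (central angles): a = 0.5540, b = 2.0823, c = 2.0711 rad; semiperimeter s = 2.3537.
By l'Huilier's theorem, tan(E/4) = √[tan(s/2) tan((s−a)/2) tan((s−b)/2) tan((s−c)/2)], giving spherical excess E = 0.9522 rad.
Area = E·R² = 0.9522 × (6378.14)² ≈ 38734419 km².

38734419 km²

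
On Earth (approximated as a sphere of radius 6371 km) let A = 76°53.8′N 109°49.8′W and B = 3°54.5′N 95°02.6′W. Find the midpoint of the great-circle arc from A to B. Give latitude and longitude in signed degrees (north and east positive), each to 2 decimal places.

Central angle δ = 1.2817 rad. Interpolating on the sphere with fraction f = 0.5:
P = [sin((1−f)δ)·A + sin(fδ)·B] / sin δ = 0.6238·A + 0.6238·B in Cartesian coordinates,
giving P = (-0.1027, -0.7529, 0.6500), i.e. latitude 40.54°, longitude -97.77°.

40.54°, -97.77°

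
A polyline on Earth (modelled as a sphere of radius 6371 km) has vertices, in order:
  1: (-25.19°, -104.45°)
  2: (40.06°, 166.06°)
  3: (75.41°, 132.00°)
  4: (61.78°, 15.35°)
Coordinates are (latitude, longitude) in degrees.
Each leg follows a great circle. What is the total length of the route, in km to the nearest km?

20123 km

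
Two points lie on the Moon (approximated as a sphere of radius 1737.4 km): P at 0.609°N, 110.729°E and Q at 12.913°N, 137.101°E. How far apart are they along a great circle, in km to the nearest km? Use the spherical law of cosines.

876 km

In radians: φ₁ = 0.0106, φ₂ = 0.2254, Δλ = 26.372° = 0.4603 rad.
cos c = sin φ₁ sin φ₂ + cos φ₁ cos φ₂ cos Δλ = (0.0106)(0.2235) + (0.9999)(0.9747)(0.8959) = 0.87560,
so c = arccos(0.87560) = 0.50413 rad.
Distance = R·c = 1737.4 × 0.5041 ≈ 876 km.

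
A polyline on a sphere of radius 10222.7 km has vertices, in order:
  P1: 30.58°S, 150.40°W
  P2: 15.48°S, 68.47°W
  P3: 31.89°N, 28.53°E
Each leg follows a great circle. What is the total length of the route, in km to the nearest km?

31994 km

Leg P1→P2: central angle 1.3158 rad, distance 13450.9 km.
Leg P2→P3: central angle 1.8139 rad, distance 18543.0 km.
Total: 13450.9 + 18543.0 ≈ 31994 km.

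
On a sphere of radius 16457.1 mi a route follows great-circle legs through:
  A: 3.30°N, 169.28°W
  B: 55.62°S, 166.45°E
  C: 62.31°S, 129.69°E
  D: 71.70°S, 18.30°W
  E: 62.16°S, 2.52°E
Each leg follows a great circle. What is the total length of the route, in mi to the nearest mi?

39808 mi

Leg A→B: central angle 1.0856 rad, distance 17865.3 mi.
Leg B→C: central angle 0.3452 rad, distance 5680.8 mi.
Leg C→D: central angle 0.7714 rad, distance 12694.2 mi.
Leg D→E: central angle 0.2168 rad, distance 3567.6 mi.
Total: 17865.3 + 5680.8 + 12694.2 + 3567.6 ≈ 39808 mi.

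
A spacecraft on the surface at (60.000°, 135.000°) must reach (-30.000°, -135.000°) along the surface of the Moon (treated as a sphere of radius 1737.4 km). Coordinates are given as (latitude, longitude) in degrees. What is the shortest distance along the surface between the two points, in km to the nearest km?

3507 km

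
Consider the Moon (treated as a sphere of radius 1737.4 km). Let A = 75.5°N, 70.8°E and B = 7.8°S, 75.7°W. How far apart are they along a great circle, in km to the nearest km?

3329 km

With latitudes φ₁ = 75.500°, φ₂ = -7.800° and longitude difference Δλ = -146.500°:
Haversine: a = sin²(Δφ/2) + cos φ₁ cos φ₂ sin²(Δλ/2) = 0.4417 + (0.2504)(0.9907)(0.9169) = 0.66912.
Central angle c = 2·arcsin(√a) = 1.91585 rad.
Distance = R·c = 1737.4 × 1.9159 ≈ 3329 km.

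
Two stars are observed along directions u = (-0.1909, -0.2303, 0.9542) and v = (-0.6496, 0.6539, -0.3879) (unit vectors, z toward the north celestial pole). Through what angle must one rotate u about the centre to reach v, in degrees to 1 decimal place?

u·v = -0.3967; |u| = 1.0000, |v| = 1.0000.
cos θ = (u·v)/(|u||v|) = -0.3967, so θ = 113.4°.

113.4°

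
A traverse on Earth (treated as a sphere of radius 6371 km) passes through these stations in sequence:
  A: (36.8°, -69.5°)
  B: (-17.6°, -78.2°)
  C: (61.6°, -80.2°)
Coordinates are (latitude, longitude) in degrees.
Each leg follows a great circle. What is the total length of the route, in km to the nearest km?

14926 km

Leg A→B: central angle 0.9602 rad, distance 6117.6 km.
Leg B→C: central angle 1.3826 rad, distance 8808.4 km.
Total: 6117.6 + 8808.4 ≈ 14926 km.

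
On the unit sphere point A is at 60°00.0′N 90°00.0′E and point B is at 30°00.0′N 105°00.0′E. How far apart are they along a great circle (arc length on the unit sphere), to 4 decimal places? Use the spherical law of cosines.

0.5524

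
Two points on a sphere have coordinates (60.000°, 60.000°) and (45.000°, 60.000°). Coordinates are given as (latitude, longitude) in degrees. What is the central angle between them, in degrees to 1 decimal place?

15.0°

With latitudes φ₁ = 60.000°, φ₂ = 45.000° and longitude difference Δλ = 0.000°:
Haversine: a = sin²(Δφ/2) + cos φ₁ cos φ₂ sin²(Δλ/2) = 0.0170 + (0.5000)(0.7071)(0.0000) = 0.01704.
Central angle c = 2·arcsin(√a) = 0.26180 rad.
So the angular separation is 15.0°.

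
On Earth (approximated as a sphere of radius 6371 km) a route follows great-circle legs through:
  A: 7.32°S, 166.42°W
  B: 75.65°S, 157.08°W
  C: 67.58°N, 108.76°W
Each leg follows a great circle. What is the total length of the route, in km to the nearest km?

23897 km

Leg A→B: central angle 1.1961 rad, distance 7620.3 km.
Leg B→C: central angle 2.5548 rad, distance 16276.6 km.
Total: 7620.3 + 16276.6 ≈ 23897 km.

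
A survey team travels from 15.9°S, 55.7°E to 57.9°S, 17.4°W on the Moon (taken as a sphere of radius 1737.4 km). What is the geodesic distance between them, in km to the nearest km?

2051 km

With latitudes φ₁ = -15.900°, φ₂ = -57.900° and longitude difference Δλ = -73.100°:
cos c = sin φ₁ sin φ₂ + cos φ₁ cos φ₂ cos Δλ = (-0.2740)(-0.8471) + (0.9617)(0.5314)(0.2907) = 0.38065,
so c = arccos(0.38065) = 1.18030 rad.
Distance = R·c = 1737.4 × 1.1803 ≈ 2051 km.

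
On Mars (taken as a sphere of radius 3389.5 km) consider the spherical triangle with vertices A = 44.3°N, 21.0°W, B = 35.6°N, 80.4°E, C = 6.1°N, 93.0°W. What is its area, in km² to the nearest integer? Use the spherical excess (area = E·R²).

Side lengths (central angles): a = 2.4058, b = 1.2723, c = 1.2750 rad; semiperimeter s = 2.4765.
By l'Huilier's theorem, tan(E/4) = √[tan(s/2) tan((s−a)/2) tan((s−b)/2) tan((s−c)/2)], giving spherical excess E = 0.8648 rad.
Area = E·R² = 0.8648 × (3389.5)² ≈ 9935329 km².

9935329 km²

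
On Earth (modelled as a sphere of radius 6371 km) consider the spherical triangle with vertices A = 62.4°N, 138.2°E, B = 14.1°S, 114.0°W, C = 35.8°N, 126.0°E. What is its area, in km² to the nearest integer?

Side lengths (central angles): a = 2.1363, b = 0.4829, c = 1.9318 rad; semiperimeter s = 2.2755.
By l'Huilier's theorem, tan(E/4) = √[tan(s/2) tan((s−a)/2) tan((s−b)/2) tan((s−c)/2)], giving spherical excess E = 0.7159 rad.
Area = E·R² = 0.7159 × (6371)² ≈ 29058839 km².

29058839 km²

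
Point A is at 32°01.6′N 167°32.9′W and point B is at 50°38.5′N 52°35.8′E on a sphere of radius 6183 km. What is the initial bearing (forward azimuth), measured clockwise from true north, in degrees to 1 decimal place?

With φ₁ = 0.5590, φ₂ = 0.8839, Δλ = -2.4409 rad, the forward-azimuth formula gives
θ = atan2( sin Δλ cos φ₂ , cos φ₁ sin φ₂ − sin φ₁ cos φ₂ cos Δλ ) = atan2(-0.4089, 0.9126) = -24.13°.
Adding 360° brings this into [0°, 360°): 335.9°.

335.9°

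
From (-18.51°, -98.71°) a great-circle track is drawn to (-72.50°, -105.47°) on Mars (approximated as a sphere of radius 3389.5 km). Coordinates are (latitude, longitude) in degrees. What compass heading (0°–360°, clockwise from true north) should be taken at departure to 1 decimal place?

182.5°

With φ₁ = -0.3231, φ₂ = -1.2654, Δλ = -0.1180 rad, the forward-azimuth formula gives
θ = atan2( sin Δλ cos φ₂ , cos φ₁ sin φ₂ − sin φ₁ cos φ₂ cos Δλ ) = atan2(-0.0354, -0.8096) = -177.50°.
Adding 360° brings this into [0°, 360°): 182.5°.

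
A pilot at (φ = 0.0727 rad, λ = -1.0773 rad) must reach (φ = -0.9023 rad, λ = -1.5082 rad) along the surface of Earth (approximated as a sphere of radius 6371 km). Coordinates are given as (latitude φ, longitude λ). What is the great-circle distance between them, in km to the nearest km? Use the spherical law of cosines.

6637 km

With latitudes φ₁ = 4.165°, φ₂ = -51.698° and longitude difference Δλ = -24.689°:
cos c = sin φ₁ sin φ₂ + cos φ₁ cos φ₂ cos Δλ = (0.0726)(-0.7848) + (0.9974)(0.6198)(0.9086) = 0.50466,
so c = arccos(0.50466) = 1.04181 rad.
Distance = R·c = 6371 × 1.0418 ≈ 6637 km.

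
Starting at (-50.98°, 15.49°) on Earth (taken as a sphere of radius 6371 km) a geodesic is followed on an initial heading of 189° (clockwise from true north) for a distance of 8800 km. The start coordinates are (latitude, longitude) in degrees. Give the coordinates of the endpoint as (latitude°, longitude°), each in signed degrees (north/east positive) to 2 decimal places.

-49.21°, -150.91°

Angular distance δ = d/R = 8800/6371 = 1.38126 rad; initial bearing θ = 3.2987 rad.
sin φ₂ = sin φ₁ cos δ + cos φ₁ sin δ cos θ = (-0.7769)(0.1884) + (0.6296)(0.9821)(-0.9877) = -0.7571, so φ₂ = -49.21°.
Δλ = atan2(sin θ sin δ cos φ₁, cos δ − sin φ₁ sin φ₂) = atan2(-0.0967, -0.3998) = -166.399°.
λ₂ = 15.490° − 166.399° = -150.91°.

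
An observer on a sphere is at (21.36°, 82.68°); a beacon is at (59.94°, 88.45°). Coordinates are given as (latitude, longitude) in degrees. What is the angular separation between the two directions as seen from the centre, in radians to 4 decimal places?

In radians: φ₁ = 0.3728, φ₂ = 1.0462, Δλ = 5.770° = 0.1007 rad.
Haversine: a = sin²(Δφ/2) + cos φ₁ cos φ₂ sin²(Δλ/2) = 0.1091 + (0.9313)(0.5009)(0.0025) = 0.11031.
Central angle c = 2·arcsin(√a) = 0.67713 rad.
So the angular separation is 0.6771 rad.

0.6771 rad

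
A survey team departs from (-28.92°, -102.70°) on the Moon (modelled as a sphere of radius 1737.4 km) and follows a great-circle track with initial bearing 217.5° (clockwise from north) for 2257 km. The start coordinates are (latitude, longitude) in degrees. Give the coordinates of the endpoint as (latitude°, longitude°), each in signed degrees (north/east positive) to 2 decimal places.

-53.01°, 154.37°

Angular distance δ = d/R = 2257/1737.4 = 1.29907 rad; initial bearing θ = 3.7961 rad.
sin φ₂ = sin φ₁ cos δ + cos φ₁ sin δ cos θ = (-0.4836)(0.2684) + (0.8753)(0.9633)(-0.7934) = -0.7987, so φ₂ = -53.01°.
Δλ = atan2(sin θ sin δ cos φ₁, cos δ − sin φ₁ sin φ₂) = atan2(-0.5133, -0.1179) = -102.932°.
λ₂ = -102.700° − 102.932° = -205.63° → 154.37° after wrapping to (−180°, 180°].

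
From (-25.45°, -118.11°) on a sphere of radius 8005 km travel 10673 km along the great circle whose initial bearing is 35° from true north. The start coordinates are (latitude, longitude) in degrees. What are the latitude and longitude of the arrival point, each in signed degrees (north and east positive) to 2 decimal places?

38.16°, -72.96°

Angular distance δ = d/R = 10673/8005 = 1.33329 rad; initial bearing θ = 0.6109 rad.
sin φ₂ = sin φ₁ cos δ + cos φ₁ sin δ cos θ = (-0.4297)(0.2353) + (0.9030)(0.9719)(0.8192) = 0.6178, so φ₂ = 38.16°.
Δλ = atan2(sin θ sin δ cos φ₁, cos δ − sin φ₁ sin φ₂) = atan2(0.5034, 0.5008) = 45.149°.
λ₂ = -118.110° + 45.149° = -72.96°.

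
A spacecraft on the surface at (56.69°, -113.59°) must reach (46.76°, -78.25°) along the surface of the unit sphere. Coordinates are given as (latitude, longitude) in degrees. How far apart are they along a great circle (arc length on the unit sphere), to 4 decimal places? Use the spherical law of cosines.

0.4136

Let φ₁ = 0.9894 rad, φ₂ = 0.8161 rad, and Δλ = 0.6168 rad.
cos c = sin φ₁ sin φ₂ + cos φ₁ cos φ₂ cos Δλ = (0.8357)(0.7285) + (0.5492)(0.6851)(0.8157) = 0.91570,
so c = arccos(0.91570) = 0.41356 rad.
On the unit sphere the arc length equals the central angle: 0.4136.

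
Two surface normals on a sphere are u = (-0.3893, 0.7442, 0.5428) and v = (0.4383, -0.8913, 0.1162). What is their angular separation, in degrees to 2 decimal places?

u·v = -0.7709; |u| = 1.0000, |v| = 1.0000.
cos θ = (u·v)/(|u||v|) = -0.7708, so θ = 140.43°.

140.43°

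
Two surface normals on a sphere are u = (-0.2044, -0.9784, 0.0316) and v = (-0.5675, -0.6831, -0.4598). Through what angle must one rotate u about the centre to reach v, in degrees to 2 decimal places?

u·v = 0.7698; |u| = 1.0000, |v| = 1.0000.
cos θ = (u·v)/(|u||v|) = 0.7698, so θ = 39.67°.

39.67°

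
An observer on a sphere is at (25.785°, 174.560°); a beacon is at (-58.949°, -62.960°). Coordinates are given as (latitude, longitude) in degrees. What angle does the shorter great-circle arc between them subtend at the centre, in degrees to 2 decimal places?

128.47°

In radians: φ₁ = 0.4500, φ₂ = -1.0289, Δλ = 122.480° = 2.1377 rad.
cos c = sin φ₁ sin φ₂ + cos φ₁ cos φ₂ cos Δλ = (0.4350)(-0.8567) + (0.9004)(0.5158)(-0.5370) = -0.62207,
so c = arccos(-0.62207) = 2.24218 rad.
So the angular separation is 128.47°.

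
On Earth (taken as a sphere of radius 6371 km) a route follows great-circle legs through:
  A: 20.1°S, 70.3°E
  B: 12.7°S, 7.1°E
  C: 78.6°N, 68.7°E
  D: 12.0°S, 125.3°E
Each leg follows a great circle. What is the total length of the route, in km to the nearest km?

Leg A→B: central angle 1.0603 rad, distance 6755.2 km.
Leg B→C: central angle 1.6949 rad, distance 10798.3 km.
Leg C→D: central angle 1.6683 rad, distance 10628.9 km.
Total: 6755.2 + 10798.3 + 10628.9 ≈ 28182 km.

28182 km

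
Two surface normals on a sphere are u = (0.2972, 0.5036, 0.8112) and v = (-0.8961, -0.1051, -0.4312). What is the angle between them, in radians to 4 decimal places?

2.3037 rad

u·v = -0.6690; |u| = 1.0000, |v| = 1.0000.
cos θ = (u·v)/(|u||v|) = -0.6691, so θ = 2.3037 rad.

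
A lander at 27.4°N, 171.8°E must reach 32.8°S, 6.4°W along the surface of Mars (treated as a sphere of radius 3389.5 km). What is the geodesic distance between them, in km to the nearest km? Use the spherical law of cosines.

10316 km

Let φ₁ = 0.4782 rad, φ₂ = -0.5725 rad, and Δλ = -3.1102 rad.
cos c = sin φ₁ sin φ₂ + cos φ₁ cos φ₂ cos Δλ = (0.4602)(-0.5417) + (0.8878)(0.8406)(-0.9995) = -0.99519,
so c = arccos(-0.99519) = 3.04351 rad.
Distance = R·c = 3389.5 × 3.0435 ≈ 10316 km.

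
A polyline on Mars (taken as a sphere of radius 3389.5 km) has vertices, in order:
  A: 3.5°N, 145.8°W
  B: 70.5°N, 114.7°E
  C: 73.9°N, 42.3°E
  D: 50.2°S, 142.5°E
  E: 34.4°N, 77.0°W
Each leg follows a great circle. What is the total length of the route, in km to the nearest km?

Leg A→B: central angle 1.5682 rad, distance 5315.6 km.
Leg B→C: central angle 0.3663 rad, distance 1241.6 km.
Leg C→D: central angle 2.4490 rad, distance 8300.8 km.
Leg D→E: central angle 2.5710 rad, distance 8714.5 km.
Total: 5315.6 + 1241.6 + 8300.8 + 8714.5 ≈ 23572 km.

23572 km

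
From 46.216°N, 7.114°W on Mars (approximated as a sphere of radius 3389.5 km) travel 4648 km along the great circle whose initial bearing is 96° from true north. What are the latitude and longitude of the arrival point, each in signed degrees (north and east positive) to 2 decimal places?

4.14°, 70.67°

Angular distance δ = d/R = 4648/3389.5 = 1.37129 rad; initial bearing θ = 1.6755 rad.
sin φ₂ = sin φ₁ cos δ + cos φ₁ sin δ cos θ = (0.7220)(0.1982) + (0.6919)(0.9802)(-0.1045) = 0.0722, so φ₂ = 4.14°.
Δλ = atan2(sin θ sin δ cos φ₁, cos δ − sin φ₁ sin φ₂) = atan2(0.6745, 0.1461) = 77.781°.
λ₂ = -7.114° + 77.781° = 70.67°.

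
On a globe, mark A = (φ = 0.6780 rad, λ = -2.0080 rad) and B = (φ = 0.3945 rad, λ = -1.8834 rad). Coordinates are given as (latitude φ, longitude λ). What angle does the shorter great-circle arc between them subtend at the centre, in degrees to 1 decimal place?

In radians: φ₁ = 0.6780, φ₂ = 0.3945, Δλ = 7.139° = 0.1246 rad.
Haversine: a = sin²(Δφ/2) + cos φ₁ cos φ₂ sin²(Δλ/2) = 0.0200 + (0.7788)(0.9232)(0.0039) = 0.02275.
Central angle c = 2·arcsin(√a) = 0.30279 rad.
So the angular separation is 17.3°.

17.3°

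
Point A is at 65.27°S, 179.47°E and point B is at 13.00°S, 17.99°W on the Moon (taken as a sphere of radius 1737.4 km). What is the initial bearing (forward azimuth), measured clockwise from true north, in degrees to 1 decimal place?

162.7°

Δλ = 162.540° = 2.8369 rad.
y = sin Δλ · cos φ₂ = (0.3000)(0.9744) = 0.2923
x = cos φ₁ sin φ₂ − sin φ₁ cos φ₂ cos Δλ = (0.4183)(-0.2250) − (-0.9083)(0.9744)(-0.9539) = -0.9383
θ = atan2(y, x) = 162.70°, so the bearing is 162.7°.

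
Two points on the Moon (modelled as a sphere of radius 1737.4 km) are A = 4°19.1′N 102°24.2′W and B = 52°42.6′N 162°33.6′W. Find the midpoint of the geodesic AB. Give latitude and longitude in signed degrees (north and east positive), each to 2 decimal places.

Central angle δ = 1.2020 rad. Interpolating on the sphere with fraction f = 0.5:
P = [sin((1−f)δ)·A + sin(fδ)·B] / sin δ = 0.6062·A + 0.6062·B in Cartesian coordinates,
giving P = (-0.4802, -0.7005, 0.5279), i.e. latitude 31.87°, longitude -124.43°.

31.87°, -124.43°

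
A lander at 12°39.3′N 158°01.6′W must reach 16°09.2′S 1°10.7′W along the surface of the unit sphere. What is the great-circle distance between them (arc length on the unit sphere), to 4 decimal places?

2.7457

Let φ₁ = 0.2209 rad, φ₂ = -0.2819 rad, and Δλ = 2.7375 rad.
cos c = sin φ₁ sin φ₂ + cos φ₁ cos φ₂ cos Δλ = (0.2191)(-0.2782) + (0.9757)(0.9605)(-0.9195) = -0.92266,
so c = arccos(-0.92266) = 2.74573 rad.
On the unit sphere the arc length equals the central angle: 2.7457.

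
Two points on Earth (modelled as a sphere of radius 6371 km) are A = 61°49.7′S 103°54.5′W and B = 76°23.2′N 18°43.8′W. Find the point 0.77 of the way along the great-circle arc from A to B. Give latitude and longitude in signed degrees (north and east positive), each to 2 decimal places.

Central angle δ = 2.5819 rad. Interpolating on the sphere with fraction f = 0.77:
P = [sin((1−f)δ)·A + sin(fδ)·B] / sin δ = 1.0540·A + 1.7220·B in Cartesian coordinates,
giving P = (0.2642, -0.6131, 0.7445), i.e. latitude 48.11°, longitude -66.69°.

48.11°, -66.69°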